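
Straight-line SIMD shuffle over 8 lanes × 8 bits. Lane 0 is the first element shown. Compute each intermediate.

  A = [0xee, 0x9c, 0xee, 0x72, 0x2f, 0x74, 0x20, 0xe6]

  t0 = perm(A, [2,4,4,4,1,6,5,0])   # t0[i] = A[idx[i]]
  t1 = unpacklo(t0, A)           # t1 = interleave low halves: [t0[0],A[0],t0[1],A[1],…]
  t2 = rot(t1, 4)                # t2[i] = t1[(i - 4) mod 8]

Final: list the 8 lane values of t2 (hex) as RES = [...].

RES = [ 0x2f  0xee  0x2f  0x72  0xee  0xee  0x2f  0x9c ]

→ t0 |ee|2f|2f|2f|9c|20|74|ee|
→ t1 |ee|ee|2f|9c|2f|ee|2f|72|
→ t2 |2f|ee|2f|72|ee|ee|2f|9c|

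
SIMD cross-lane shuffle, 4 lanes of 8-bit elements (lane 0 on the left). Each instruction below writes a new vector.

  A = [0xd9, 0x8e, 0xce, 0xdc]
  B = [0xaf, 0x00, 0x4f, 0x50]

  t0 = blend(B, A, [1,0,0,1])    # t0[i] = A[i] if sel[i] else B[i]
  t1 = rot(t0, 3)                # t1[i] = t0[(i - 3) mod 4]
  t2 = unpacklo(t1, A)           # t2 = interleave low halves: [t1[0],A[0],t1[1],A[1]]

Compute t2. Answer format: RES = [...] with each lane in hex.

  t0: d9 00 4f dc
  t1: 00 4f dc d9
  t2: 00 d9 4f 8e

RES = [ 0x00  0xd9  0x4f  0x8e ]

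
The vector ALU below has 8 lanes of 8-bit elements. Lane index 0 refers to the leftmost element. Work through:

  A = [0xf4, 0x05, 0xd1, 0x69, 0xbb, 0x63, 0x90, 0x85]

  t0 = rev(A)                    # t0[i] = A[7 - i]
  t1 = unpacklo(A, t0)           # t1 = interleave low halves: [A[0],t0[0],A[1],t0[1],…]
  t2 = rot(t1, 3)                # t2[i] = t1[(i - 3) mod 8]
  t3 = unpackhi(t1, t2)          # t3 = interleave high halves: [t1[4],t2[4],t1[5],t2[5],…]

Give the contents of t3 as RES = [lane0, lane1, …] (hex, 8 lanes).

t0 = [0x85, 0x90, 0x63, 0xbb, 0x69, 0xd1, 0x05, 0xf4]
t1 = [0xf4, 0x85, 0x05, 0x90, 0xd1, 0x63, 0x69, 0xbb]
t2 = [0x63, 0x69, 0xbb, 0xf4, 0x85, 0x05, 0x90, 0xd1]
t3 = [0xd1, 0x85, 0x63, 0x05, 0x69, 0x90, 0xbb, 0xd1]

RES = [0xd1, 0x85, 0x63, 0x05, 0x69, 0x90, 0xbb, 0xd1]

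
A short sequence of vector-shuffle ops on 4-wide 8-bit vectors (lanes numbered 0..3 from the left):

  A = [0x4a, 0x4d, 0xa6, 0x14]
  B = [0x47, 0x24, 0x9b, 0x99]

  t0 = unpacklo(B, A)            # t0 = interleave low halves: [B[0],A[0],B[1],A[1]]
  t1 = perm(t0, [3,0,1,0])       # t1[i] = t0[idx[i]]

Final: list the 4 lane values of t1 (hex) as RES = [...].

RES = [ 0x4d  0x47  0x4a  0x47 ]

→ t0 |47|4a|24|4d|
→ t1 |4d|47|4a|47|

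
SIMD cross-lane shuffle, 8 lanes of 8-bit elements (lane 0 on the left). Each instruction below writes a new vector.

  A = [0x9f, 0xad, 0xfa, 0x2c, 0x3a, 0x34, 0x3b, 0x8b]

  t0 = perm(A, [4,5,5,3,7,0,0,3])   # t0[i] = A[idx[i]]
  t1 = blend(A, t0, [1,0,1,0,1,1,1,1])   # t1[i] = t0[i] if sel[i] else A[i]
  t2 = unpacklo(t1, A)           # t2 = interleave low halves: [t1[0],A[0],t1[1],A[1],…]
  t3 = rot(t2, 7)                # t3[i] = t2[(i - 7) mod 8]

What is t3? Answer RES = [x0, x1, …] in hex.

RES = [ 0x9f  0xad  0xad  0x34  0xfa  0x2c  0x2c  0x3a ]

t0 = [0x3a, 0x34, 0x34, 0x2c, 0x8b, 0x9f, 0x9f, 0x2c]
t1 = [0x3a, 0xad, 0x34, 0x2c, 0x8b, 0x9f, 0x9f, 0x2c]
t2 = [0x3a, 0x9f, 0xad, 0xad, 0x34, 0xfa, 0x2c, 0x2c]
t3 = [0x9f, 0xad, 0xad, 0x34, 0xfa, 0x2c, 0x2c, 0x3a]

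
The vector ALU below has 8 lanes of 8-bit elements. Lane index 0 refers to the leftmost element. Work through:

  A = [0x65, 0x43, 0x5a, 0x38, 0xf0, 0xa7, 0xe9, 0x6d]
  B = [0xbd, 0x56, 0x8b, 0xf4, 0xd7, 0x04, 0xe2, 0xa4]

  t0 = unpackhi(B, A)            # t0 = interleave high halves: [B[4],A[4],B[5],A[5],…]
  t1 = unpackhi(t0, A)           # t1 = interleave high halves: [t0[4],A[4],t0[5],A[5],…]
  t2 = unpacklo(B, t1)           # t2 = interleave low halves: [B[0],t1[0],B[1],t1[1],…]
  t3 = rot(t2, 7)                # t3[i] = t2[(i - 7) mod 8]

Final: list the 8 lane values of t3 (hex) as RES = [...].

RES = [ 0xe2  0x56  0xf0  0x8b  0xe9  0xf4  0xa7  0xbd ]

  t0: d7 f0 04 a7 e2 e9 a4 6d
  t1: e2 f0 e9 a7 a4 e9 6d 6d
  t2: bd e2 56 f0 8b e9 f4 a7
  t3: e2 56 f0 8b e9 f4 a7 bd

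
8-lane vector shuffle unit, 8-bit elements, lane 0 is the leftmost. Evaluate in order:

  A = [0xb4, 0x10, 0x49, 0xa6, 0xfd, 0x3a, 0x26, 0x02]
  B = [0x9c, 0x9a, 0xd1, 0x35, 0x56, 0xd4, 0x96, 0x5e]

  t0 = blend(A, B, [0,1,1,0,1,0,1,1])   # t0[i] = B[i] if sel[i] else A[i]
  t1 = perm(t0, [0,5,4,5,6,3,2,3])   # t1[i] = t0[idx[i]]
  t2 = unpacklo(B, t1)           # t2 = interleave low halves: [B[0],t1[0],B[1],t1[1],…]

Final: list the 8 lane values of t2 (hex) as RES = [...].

RES = [ 0x9c  0xb4  0x9a  0x3a  0xd1  0x56  0x35  0x3a ]

→ t0 |b4|9a|d1|a6|56|3a|96|5e|
→ t1 |b4|3a|56|3a|96|a6|d1|a6|
→ t2 |9c|b4|9a|3a|d1|56|35|3a|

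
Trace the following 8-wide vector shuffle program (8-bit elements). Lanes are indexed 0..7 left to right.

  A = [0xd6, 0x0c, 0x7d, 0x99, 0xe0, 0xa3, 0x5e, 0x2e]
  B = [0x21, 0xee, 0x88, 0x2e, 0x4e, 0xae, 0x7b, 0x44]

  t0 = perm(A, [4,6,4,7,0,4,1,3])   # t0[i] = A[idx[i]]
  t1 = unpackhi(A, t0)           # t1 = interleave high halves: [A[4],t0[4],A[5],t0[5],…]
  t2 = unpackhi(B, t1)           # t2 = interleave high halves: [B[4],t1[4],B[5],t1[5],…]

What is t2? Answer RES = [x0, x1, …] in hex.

t0 = [0xe0, 0x5e, 0xe0, 0x2e, 0xd6, 0xe0, 0x0c, 0x99]
t1 = [0xe0, 0xd6, 0xa3, 0xe0, 0x5e, 0x0c, 0x2e, 0x99]
t2 = [0x4e, 0x5e, 0xae, 0x0c, 0x7b, 0x2e, 0x44, 0x99]

RES = [0x4e, 0x5e, 0xae, 0x0c, 0x7b, 0x2e, 0x44, 0x99]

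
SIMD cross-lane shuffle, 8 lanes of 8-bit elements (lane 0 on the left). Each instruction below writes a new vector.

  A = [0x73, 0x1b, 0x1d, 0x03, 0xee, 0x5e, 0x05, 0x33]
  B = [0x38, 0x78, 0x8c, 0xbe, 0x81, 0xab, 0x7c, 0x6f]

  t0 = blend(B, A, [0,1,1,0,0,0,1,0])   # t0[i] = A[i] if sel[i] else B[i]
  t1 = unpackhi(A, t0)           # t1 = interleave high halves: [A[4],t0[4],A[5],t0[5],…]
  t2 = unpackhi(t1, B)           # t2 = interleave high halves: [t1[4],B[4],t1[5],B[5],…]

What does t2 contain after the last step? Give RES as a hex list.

t0 = [0x38, 0x1b, 0x1d, 0xbe, 0x81, 0xab, 0x05, 0x6f]
t1 = [0xee, 0x81, 0x5e, 0xab, 0x05, 0x05, 0x33, 0x6f]
t2 = [0x05, 0x81, 0x05, 0xab, 0x33, 0x7c, 0x6f, 0x6f]

RES = [0x05, 0x81, 0x05, 0xab, 0x33, 0x7c, 0x6f, 0x6f]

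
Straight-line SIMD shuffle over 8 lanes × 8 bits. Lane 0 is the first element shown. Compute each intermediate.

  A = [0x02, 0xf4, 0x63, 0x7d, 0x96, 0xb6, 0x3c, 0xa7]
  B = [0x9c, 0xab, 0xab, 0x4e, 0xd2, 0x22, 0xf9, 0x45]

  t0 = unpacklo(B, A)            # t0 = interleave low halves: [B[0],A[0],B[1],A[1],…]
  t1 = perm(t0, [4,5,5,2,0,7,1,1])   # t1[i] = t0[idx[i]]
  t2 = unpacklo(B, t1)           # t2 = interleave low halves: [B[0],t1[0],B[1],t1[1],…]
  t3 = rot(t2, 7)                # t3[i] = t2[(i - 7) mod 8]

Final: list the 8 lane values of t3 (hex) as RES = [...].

RES = [0xab, 0xab, 0x63, 0xab, 0x63, 0x4e, 0xab, 0x9c]

t0 = [0x9c, 0x02, 0xab, 0xf4, 0xab, 0x63, 0x4e, 0x7d]
t1 = [0xab, 0x63, 0x63, 0xab, 0x9c, 0x7d, 0x02, 0x02]
t2 = [0x9c, 0xab, 0xab, 0x63, 0xab, 0x63, 0x4e, 0xab]
t3 = [0xab, 0xab, 0x63, 0xab, 0x63, 0x4e, 0xab, 0x9c]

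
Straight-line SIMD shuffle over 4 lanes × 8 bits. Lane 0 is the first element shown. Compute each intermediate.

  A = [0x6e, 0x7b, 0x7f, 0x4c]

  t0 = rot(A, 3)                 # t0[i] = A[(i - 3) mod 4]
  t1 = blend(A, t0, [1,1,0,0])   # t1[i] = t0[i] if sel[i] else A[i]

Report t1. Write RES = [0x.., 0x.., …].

RES = [ 0x7b  0x7f  0x7f  0x4c ]

  t0: 7b 7f 4c 6e
  t1: 7b 7f 7f 4c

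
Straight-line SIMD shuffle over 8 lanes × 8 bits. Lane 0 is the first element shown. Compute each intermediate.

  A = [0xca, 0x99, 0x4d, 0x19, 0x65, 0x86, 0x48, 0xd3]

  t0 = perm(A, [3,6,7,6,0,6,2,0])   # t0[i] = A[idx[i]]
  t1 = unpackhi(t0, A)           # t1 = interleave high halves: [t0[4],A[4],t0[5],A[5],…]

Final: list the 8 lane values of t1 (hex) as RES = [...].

  t0: 19 48 d3 48 ca 48 4d ca
  t1: ca 65 48 86 4d 48 ca d3

RES = [0xca, 0x65, 0x48, 0x86, 0x4d, 0x48, 0xca, 0xd3]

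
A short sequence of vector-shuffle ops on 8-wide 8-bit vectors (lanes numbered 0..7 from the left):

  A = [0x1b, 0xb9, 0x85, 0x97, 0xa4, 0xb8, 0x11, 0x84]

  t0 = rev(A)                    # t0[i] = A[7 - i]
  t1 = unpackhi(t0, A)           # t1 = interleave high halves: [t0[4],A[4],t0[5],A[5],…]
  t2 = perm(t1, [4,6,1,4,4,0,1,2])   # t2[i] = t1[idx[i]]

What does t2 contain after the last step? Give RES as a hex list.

→ t0 |84|11|b8|a4|97|85|b9|1b|
→ t1 |97|a4|85|b8|b9|11|1b|84|
→ t2 |b9|1b|a4|b9|b9|97|a4|85|

RES = [0xb9, 0x1b, 0xa4, 0xb9, 0xb9, 0x97, 0xa4, 0x85]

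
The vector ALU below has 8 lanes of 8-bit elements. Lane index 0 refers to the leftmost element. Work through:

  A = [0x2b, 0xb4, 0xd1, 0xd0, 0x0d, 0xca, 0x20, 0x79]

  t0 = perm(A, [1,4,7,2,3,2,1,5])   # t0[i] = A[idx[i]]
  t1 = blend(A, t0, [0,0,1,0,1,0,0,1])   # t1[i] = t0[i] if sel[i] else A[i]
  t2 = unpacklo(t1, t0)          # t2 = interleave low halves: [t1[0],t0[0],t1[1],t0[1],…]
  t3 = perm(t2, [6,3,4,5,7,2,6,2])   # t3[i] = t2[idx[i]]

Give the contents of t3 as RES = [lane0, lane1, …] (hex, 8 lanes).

t0 = [0xb4, 0x0d, 0x79, 0xd1, 0xd0, 0xd1, 0xb4, 0xca]
t1 = [0x2b, 0xb4, 0x79, 0xd0, 0xd0, 0xca, 0x20, 0xca]
t2 = [0x2b, 0xb4, 0xb4, 0x0d, 0x79, 0x79, 0xd0, 0xd1]
t3 = [0xd0, 0x0d, 0x79, 0x79, 0xd1, 0xb4, 0xd0, 0xb4]

RES = [0xd0, 0x0d, 0x79, 0x79, 0xd1, 0xb4, 0xd0, 0xb4]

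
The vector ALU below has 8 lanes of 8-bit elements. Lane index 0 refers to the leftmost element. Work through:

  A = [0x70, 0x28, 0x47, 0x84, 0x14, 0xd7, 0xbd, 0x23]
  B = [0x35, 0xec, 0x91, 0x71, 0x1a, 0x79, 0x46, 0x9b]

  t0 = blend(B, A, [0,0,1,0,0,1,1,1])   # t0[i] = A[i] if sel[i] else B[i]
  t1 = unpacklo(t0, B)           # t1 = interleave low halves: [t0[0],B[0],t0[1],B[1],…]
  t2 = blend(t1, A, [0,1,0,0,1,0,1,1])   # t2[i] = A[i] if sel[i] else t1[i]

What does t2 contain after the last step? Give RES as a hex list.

RES = [ 0x35  0x28  0xec  0xec  0x14  0x91  0xbd  0x23 ]

→ t0 |35|ec|47|71|1a|d7|bd|23|
→ t1 |35|35|ec|ec|47|91|71|71|
→ t2 |35|28|ec|ec|14|91|bd|23|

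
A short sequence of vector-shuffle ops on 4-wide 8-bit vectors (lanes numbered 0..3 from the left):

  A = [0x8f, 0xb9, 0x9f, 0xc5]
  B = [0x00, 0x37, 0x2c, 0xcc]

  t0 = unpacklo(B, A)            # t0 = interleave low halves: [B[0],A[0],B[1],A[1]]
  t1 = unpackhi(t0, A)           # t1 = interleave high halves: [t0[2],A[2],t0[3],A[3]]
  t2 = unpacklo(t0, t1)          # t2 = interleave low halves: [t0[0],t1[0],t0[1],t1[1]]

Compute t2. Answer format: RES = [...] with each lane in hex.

RES = [ 0x00  0x37  0x8f  0x9f ]

  t0: 00 8f 37 b9
  t1: 37 9f b9 c5
  t2: 00 37 8f 9f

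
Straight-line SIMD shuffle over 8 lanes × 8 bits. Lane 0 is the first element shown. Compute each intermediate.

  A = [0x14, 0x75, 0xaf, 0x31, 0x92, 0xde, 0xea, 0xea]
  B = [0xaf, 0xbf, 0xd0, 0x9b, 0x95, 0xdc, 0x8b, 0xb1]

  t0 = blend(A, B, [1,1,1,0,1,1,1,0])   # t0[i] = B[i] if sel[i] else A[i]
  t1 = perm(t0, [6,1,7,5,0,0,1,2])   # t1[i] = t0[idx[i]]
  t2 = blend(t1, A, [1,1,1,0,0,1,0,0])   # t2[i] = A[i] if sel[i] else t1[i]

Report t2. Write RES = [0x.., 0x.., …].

  t0: af bf d0 31 95 dc 8b ea
  t1: 8b bf ea dc af af bf d0
  t2: 14 75 af dc af de bf d0

RES = [0x14, 0x75, 0xaf, 0xdc, 0xaf, 0xde, 0xbf, 0xd0]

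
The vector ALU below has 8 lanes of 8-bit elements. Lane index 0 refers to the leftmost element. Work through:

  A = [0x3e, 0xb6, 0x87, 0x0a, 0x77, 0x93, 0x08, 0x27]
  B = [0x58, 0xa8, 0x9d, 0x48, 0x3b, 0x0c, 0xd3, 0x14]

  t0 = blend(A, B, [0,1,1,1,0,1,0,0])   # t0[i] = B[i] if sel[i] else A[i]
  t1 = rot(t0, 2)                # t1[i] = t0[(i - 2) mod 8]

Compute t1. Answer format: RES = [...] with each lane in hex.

RES = [0x08, 0x27, 0x3e, 0xa8, 0x9d, 0x48, 0x77, 0x0c]

  t0: 3e a8 9d 48 77 0c 08 27
  t1: 08 27 3e a8 9d 48 77 0c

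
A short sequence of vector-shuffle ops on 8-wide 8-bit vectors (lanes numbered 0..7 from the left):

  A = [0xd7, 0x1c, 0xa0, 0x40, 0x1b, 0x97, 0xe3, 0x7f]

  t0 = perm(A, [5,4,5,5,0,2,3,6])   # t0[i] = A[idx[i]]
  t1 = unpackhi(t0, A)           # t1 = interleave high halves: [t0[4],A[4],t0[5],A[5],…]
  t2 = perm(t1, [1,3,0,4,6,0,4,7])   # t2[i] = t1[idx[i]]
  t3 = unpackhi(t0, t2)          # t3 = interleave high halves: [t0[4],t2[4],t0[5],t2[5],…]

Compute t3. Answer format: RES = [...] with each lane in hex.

RES = [ 0xd7  0xe3  0xa0  0xd7  0x40  0x40  0xe3  0x7f ]

  t0: 97 1b 97 97 d7 a0 40 e3
  t1: d7 1b a0 97 40 e3 e3 7f
  t2: 1b 97 d7 40 e3 d7 40 7f
  t3: d7 e3 a0 d7 40 40 e3 7f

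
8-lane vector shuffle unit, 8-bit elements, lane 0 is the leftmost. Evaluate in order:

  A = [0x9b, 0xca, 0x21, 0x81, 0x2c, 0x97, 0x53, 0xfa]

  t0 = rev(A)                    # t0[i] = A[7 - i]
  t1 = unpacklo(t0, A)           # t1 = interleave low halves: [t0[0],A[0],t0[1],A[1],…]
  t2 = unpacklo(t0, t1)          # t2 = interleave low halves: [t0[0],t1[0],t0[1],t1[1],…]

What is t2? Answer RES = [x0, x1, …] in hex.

RES = [ 0xfa  0xfa  0x53  0x9b  0x97  0x53  0x2c  0xca ]

t0 = [0xfa, 0x53, 0x97, 0x2c, 0x81, 0x21, 0xca, 0x9b]
t1 = [0xfa, 0x9b, 0x53, 0xca, 0x97, 0x21, 0x2c, 0x81]
t2 = [0xfa, 0xfa, 0x53, 0x9b, 0x97, 0x53, 0x2c, 0xca]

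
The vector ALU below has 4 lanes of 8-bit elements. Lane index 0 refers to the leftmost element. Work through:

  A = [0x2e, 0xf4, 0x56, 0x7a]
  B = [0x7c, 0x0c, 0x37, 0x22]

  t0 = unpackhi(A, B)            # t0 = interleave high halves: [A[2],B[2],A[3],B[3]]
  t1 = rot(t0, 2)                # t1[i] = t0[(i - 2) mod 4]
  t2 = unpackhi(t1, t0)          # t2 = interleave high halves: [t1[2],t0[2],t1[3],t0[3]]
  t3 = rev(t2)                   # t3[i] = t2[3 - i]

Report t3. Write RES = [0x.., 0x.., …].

RES = [0x22, 0x37, 0x7a, 0x56]

  t0: 56 37 7a 22
  t1: 7a 22 56 37
  t2: 56 7a 37 22
  t3: 22 37 7a 56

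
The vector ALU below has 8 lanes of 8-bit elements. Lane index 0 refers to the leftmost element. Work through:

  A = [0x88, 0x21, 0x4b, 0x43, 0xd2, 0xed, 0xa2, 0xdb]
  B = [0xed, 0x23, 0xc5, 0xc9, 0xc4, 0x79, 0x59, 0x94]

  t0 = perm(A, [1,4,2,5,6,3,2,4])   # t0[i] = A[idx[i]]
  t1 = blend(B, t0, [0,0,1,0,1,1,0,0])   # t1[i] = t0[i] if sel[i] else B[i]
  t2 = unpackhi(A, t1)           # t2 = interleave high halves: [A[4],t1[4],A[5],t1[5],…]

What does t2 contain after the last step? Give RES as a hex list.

→ t0 |21|d2|4b|ed|a2|43|4b|d2|
→ t1 |ed|23|4b|c9|a2|43|59|94|
→ t2 |d2|a2|ed|43|a2|59|db|94|

RES = [0xd2, 0xa2, 0xed, 0x43, 0xa2, 0x59, 0xdb, 0x94]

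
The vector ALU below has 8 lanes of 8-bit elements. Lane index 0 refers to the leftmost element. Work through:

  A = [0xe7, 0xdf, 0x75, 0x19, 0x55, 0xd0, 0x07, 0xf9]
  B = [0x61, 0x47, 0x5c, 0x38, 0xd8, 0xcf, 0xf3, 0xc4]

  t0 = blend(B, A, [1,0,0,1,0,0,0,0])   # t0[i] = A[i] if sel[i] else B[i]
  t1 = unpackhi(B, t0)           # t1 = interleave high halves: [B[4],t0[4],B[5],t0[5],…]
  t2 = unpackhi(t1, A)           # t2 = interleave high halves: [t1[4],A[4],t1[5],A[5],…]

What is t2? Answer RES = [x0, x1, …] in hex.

RES = [ 0xf3  0x55  0xf3  0xd0  0xc4  0x07  0xc4  0xf9 ]

t0 = [0xe7, 0x47, 0x5c, 0x19, 0xd8, 0xcf, 0xf3, 0xc4]
t1 = [0xd8, 0xd8, 0xcf, 0xcf, 0xf3, 0xf3, 0xc4, 0xc4]
t2 = [0xf3, 0x55, 0xf3, 0xd0, 0xc4, 0x07, 0xc4, 0xf9]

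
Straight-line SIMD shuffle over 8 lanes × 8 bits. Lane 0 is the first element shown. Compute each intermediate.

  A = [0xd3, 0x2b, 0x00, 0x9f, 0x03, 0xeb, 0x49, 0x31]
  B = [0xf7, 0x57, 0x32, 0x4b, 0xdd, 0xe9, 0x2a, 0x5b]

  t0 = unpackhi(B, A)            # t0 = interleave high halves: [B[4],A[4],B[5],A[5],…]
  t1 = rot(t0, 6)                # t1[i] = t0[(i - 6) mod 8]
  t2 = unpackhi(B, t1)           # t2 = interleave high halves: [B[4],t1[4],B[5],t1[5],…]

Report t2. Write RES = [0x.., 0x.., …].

  t0: dd 03 e9 eb 2a 49 5b 31
  t1: e9 eb 2a 49 5b 31 dd 03
  t2: dd 5b e9 31 2a dd 5b 03

RES = [ 0xdd  0x5b  0xe9  0x31  0x2a  0xdd  0x5b  0x03 ]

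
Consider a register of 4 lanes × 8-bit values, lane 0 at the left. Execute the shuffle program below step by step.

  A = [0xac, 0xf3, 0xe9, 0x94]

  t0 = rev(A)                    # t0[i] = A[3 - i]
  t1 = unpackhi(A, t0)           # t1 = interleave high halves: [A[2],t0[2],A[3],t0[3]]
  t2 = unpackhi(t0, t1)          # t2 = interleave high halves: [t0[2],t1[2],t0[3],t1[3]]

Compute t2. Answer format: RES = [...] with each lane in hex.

RES = [ 0xf3  0x94  0xac  0xac ]

t0 = [0x94, 0xe9, 0xf3, 0xac]
t1 = [0xe9, 0xf3, 0x94, 0xac]
t2 = [0xf3, 0x94, 0xac, 0xac]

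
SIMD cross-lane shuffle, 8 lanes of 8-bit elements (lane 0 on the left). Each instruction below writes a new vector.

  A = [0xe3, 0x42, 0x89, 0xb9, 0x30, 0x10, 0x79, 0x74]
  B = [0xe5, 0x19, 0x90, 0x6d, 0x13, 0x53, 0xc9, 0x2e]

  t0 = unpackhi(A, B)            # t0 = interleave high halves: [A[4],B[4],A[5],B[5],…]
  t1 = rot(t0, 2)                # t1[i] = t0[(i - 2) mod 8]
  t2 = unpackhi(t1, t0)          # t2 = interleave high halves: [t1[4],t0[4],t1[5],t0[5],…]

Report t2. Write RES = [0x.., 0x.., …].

→ t0 |30|13|10|53|79|c9|74|2e|
→ t1 |74|2e|30|13|10|53|79|c9|
→ t2 |10|79|53|c9|79|74|c9|2e|

RES = [ 0x10  0x79  0x53  0xc9  0x79  0x74  0xc9  0x2e ]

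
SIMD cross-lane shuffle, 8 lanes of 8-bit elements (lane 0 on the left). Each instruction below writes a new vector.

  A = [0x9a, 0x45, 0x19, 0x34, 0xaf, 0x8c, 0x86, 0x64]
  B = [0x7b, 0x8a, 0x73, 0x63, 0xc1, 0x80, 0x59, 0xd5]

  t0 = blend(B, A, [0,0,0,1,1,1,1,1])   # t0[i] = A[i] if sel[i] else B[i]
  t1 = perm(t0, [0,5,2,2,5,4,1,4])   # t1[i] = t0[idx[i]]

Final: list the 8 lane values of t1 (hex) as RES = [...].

t0 = [0x7b, 0x8a, 0x73, 0x34, 0xaf, 0x8c, 0x86, 0x64]
t1 = [0x7b, 0x8c, 0x73, 0x73, 0x8c, 0xaf, 0x8a, 0xaf]

RES = [ 0x7b  0x8c  0x73  0x73  0x8c  0xaf  0x8a  0xaf ]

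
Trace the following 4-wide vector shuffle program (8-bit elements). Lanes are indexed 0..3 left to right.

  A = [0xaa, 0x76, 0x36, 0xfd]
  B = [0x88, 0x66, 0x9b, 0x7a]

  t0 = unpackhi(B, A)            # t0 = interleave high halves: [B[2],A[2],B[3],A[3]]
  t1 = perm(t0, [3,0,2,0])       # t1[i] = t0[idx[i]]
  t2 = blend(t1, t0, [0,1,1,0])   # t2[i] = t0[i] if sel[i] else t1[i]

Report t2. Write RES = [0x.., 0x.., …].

  t0: 9b 36 7a fd
  t1: fd 9b 7a 9b
  t2: fd 36 7a 9b

RES = [0xfd, 0x36, 0x7a, 0x9b]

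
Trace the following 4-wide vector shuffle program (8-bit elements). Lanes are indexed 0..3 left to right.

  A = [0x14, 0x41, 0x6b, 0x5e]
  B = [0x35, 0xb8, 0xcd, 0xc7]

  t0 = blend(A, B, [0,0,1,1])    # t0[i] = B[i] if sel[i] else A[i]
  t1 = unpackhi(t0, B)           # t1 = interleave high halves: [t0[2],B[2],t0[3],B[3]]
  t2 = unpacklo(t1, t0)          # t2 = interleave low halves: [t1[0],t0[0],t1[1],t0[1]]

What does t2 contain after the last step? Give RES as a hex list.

→ t0 |14|41|cd|c7|
→ t1 |cd|cd|c7|c7|
→ t2 |cd|14|cd|41|

RES = [ 0xcd  0x14  0xcd  0x41 ]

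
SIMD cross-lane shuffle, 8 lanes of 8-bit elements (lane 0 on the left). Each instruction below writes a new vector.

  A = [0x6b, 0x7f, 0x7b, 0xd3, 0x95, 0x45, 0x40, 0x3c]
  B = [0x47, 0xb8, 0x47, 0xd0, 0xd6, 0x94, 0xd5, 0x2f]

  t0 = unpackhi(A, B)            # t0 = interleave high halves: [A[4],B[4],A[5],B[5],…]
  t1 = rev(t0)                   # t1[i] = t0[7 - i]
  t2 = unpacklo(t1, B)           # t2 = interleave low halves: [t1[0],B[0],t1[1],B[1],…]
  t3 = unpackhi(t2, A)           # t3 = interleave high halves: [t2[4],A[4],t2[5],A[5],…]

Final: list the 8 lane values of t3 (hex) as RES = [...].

→ t0 |95|d6|45|94|40|d5|3c|2f|
→ t1 |2f|3c|d5|40|94|45|d6|95|
→ t2 |2f|47|3c|b8|d5|47|40|d0|
→ t3 |d5|95|47|45|40|40|d0|3c|

RES = [ 0xd5  0x95  0x47  0x45  0x40  0x40  0xd0  0x3c ]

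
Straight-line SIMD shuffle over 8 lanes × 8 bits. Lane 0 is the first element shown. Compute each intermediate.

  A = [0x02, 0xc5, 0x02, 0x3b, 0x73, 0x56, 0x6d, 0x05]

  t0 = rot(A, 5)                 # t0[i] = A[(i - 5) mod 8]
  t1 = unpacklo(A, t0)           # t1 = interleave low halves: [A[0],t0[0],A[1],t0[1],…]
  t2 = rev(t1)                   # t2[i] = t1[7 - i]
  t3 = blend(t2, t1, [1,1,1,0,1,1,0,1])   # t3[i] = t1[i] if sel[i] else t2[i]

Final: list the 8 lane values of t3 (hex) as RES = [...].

  t0: 3b 73 56 6d 05 02 c5 02
  t1: 02 3b c5 73 02 56 3b 6d
  t2: 6d 3b 56 02 73 c5 3b 02
  t3: 02 3b c5 02 02 56 3b 6d

RES = [ 0x02  0x3b  0xc5  0x02  0x02  0x56  0x3b  0x6d ]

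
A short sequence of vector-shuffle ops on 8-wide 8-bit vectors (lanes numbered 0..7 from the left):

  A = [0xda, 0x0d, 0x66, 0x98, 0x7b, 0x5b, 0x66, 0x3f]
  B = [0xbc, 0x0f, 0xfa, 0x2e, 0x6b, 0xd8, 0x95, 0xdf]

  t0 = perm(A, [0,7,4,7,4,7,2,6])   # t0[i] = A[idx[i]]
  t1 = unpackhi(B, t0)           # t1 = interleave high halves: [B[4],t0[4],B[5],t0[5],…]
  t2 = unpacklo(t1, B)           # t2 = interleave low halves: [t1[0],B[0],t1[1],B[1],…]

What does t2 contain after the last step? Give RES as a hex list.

  t0: da 3f 7b 3f 7b 3f 66 66
  t1: 6b 7b d8 3f 95 66 df 66
  t2: 6b bc 7b 0f d8 fa 3f 2e

RES = [ 0x6b  0xbc  0x7b  0x0f  0xd8  0xfa  0x3f  0x2e ]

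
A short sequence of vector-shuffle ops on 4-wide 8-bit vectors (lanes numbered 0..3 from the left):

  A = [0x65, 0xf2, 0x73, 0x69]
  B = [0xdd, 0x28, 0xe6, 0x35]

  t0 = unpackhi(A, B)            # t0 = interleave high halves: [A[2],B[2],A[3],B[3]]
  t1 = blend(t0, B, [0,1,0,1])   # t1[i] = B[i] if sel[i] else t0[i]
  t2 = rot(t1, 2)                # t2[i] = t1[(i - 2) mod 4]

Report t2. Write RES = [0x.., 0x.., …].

RES = [0x69, 0x35, 0x73, 0x28]

→ t0 |73|e6|69|35|
→ t1 |73|28|69|35|
→ t2 |69|35|73|28|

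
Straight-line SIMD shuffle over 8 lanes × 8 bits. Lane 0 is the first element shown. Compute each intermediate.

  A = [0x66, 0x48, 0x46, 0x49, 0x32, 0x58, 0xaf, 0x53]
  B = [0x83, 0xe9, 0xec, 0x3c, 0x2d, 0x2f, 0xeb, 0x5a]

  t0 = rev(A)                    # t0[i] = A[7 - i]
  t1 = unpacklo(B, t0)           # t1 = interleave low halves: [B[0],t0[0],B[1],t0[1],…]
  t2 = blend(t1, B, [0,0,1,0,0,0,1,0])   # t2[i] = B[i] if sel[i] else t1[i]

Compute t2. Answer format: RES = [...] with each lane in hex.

  t0: 53 af 58 32 49 46 48 66
  t1: 83 53 e9 af ec 58 3c 32
  t2: 83 53 ec af ec 58 eb 32

RES = [ 0x83  0x53  0xec  0xaf  0xec  0x58  0xeb  0x32 ]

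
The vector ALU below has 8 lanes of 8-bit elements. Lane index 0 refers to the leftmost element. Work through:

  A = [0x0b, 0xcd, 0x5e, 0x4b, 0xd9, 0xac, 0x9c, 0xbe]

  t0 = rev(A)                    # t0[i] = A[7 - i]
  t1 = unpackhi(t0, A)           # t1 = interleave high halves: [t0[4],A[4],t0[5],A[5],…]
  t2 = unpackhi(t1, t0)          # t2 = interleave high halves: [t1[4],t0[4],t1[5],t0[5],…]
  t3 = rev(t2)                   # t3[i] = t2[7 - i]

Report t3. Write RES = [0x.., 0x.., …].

t0 = [0xbe, 0x9c, 0xac, 0xd9, 0x4b, 0x5e, 0xcd, 0x0b]
t1 = [0x4b, 0xd9, 0x5e, 0xac, 0xcd, 0x9c, 0x0b, 0xbe]
t2 = [0xcd, 0x4b, 0x9c, 0x5e, 0x0b, 0xcd, 0xbe, 0x0b]
t3 = [0x0b, 0xbe, 0xcd, 0x0b, 0x5e, 0x9c, 0x4b, 0xcd]

RES = [ 0x0b  0xbe  0xcd  0x0b  0x5e  0x9c  0x4b  0xcd ]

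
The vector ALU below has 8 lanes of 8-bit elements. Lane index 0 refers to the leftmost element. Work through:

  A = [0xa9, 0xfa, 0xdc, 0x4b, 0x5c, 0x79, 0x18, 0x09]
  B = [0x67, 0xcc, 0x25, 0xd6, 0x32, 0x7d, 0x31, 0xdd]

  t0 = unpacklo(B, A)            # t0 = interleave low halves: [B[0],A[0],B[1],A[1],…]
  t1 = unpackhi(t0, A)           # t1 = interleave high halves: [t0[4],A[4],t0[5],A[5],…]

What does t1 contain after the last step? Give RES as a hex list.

RES = [ 0x25  0x5c  0xdc  0x79  0xd6  0x18  0x4b  0x09 ]

→ t0 |67|a9|cc|fa|25|dc|d6|4b|
→ t1 |25|5c|dc|79|d6|18|4b|09|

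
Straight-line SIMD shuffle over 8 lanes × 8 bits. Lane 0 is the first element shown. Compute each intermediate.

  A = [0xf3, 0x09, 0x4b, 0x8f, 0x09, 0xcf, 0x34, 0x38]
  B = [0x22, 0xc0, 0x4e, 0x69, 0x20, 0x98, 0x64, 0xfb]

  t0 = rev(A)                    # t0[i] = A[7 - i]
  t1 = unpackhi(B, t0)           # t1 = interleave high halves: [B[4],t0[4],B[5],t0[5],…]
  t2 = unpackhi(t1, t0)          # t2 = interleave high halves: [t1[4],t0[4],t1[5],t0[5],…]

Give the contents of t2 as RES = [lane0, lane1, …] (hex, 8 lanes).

t0 = [0x38, 0x34, 0xcf, 0x09, 0x8f, 0x4b, 0x09, 0xf3]
t1 = [0x20, 0x8f, 0x98, 0x4b, 0x64, 0x09, 0xfb, 0xf3]
t2 = [0x64, 0x8f, 0x09, 0x4b, 0xfb, 0x09, 0xf3, 0xf3]

RES = [ 0x64  0x8f  0x09  0x4b  0xfb  0x09  0xf3  0xf3 ]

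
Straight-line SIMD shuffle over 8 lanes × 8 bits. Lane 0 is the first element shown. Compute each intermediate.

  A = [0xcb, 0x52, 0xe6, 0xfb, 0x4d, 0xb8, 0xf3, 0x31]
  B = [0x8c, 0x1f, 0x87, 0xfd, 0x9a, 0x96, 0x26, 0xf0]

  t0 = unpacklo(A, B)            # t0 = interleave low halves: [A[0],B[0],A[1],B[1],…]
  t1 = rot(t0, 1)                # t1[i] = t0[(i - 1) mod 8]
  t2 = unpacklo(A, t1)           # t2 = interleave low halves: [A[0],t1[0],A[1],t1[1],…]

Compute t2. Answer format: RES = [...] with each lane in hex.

→ t0 |cb|8c|52|1f|e6|87|fb|fd|
→ t1 |fd|cb|8c|52|1f|e6|87|fb|
→ t2 |cb|fd|52|cb|e6|8c|fb|52|

RES = [ 0xcb  0xfd  0x52  0xcb  0xe6  0x8c  0xfb  0x52 ]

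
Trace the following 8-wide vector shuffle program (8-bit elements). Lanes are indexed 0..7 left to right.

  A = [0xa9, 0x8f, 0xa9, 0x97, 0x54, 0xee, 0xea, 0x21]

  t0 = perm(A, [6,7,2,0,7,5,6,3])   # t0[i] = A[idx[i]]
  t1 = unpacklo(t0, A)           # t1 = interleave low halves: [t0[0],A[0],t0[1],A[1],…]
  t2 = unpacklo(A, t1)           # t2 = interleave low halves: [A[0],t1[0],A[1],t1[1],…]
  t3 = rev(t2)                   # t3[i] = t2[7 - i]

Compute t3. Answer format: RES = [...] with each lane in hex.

RES = [0x8f, 0x97, 0x21, 0xa9, 0xa9, 0x8f, 0xea, 0xa9]

t0 = [0xea, 0x21, 0xa9, 0xa9, 0x21, 0xee, 0xea, 0x97]
t1 = [0xea, 0xa9, 0x21, 0x8f, 0xa9, 0xa9, 0xa9, 0x97]
t2 = [0xa9, 0xea, 0x8f, 0xa9, 0xa9, 0x21, 0x97, 0x8f]
t3 = [0x8f, 0x97, 0x21, 0xa9, 0xa9, 0x8f, 0xea, 0xa9]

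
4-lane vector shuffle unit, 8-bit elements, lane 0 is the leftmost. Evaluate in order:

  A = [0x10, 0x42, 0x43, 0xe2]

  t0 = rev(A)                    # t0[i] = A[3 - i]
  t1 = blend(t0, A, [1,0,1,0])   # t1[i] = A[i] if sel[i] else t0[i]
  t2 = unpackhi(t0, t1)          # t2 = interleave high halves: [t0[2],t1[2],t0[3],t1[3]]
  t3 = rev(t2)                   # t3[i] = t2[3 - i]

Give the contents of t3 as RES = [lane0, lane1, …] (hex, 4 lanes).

t0 = [0xe2, 0x43, 0x42, 0x10]
t1 = [0x10, 0x43, 0x43, 0x10]
t2 = [0x42, 0x43, 0x10, 0x10]
t3 = [0x10, 0x10, 0x43, 0x42]

RES = [ 0x10  0x10  0x43  0x42 ]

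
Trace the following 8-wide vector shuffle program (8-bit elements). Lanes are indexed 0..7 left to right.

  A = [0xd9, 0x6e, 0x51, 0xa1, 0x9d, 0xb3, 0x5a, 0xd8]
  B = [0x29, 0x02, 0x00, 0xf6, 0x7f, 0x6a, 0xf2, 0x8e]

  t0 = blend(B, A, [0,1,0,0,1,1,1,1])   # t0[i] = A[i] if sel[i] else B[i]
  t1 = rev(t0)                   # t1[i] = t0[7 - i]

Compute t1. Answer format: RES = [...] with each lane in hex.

RES = [ 0xd8  0x5a  0xb3  0x9d  0xf6  0x00  0x6e  0x29 ]

→ t0 |29|6e|00|f6|9d|b3|5a|d8|
→ t1 |d8|5a|b3|9d|f6|00|6e|29|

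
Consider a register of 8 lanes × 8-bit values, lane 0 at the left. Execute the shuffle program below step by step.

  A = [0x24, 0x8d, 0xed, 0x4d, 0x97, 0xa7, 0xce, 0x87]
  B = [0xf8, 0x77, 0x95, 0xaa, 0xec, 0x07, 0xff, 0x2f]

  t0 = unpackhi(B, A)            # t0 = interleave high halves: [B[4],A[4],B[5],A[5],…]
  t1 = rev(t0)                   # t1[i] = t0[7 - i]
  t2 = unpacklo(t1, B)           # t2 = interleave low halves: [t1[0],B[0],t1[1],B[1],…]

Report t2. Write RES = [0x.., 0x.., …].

→ t0 |ec|97|07|a7|ff|ce|2f|87|
→ t1 |87|2f|ce|ff|a7|07|97|ec|
→ t2 |87|f8|2f|77|ce|95|ff|aa|

RES = [ 0x87  0xf8  0x2f  0x77  0xce  0x95  0xff  0xaa ]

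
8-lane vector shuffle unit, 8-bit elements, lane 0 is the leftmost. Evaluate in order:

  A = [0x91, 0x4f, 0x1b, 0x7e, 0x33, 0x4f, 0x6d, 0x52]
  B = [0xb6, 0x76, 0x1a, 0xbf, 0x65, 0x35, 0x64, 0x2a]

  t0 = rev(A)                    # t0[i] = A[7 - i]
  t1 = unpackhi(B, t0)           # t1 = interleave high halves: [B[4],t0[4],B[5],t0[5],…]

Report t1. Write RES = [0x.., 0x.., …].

RES = [ 0x65  0x7e  0x35  0x1b  0x64  0x4f  0x2a  0x91 ]

→ t0 |52|6d|4f|33|7e|1b|4f|91|
→ t1 |65|7e|35|1b|64|4f|2a|91|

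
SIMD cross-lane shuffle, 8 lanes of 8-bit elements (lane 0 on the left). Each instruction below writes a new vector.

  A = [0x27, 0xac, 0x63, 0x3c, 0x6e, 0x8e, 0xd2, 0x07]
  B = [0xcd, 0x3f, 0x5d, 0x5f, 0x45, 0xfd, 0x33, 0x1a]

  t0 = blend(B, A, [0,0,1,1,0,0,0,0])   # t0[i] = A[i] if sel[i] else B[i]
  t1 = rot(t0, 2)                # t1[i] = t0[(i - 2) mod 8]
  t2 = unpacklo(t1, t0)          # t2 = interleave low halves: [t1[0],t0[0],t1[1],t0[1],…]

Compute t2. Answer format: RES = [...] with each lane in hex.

RES = [ 0x33  0xcd  0x1a  0x3f  0xcd  0x63  0x3f  0x3c ]

  t0: cd 3f 63 3c 45 fd 33 1a
  t1: 33 1a cd 3f 63 3c 45 fd
  t2: 33 cd 1a 3f cd 63 3f 3c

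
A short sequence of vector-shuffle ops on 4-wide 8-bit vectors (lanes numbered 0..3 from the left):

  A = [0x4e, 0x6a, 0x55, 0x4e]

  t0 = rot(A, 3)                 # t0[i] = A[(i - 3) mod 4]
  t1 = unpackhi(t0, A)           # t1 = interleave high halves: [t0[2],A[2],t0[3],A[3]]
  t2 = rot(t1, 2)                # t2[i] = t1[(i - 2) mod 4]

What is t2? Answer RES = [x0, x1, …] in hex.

RES = [ 0x4e  0x4e  0x4e  0x55 ]

t0 = [0x6a, 0x55, 0x4e, 0x4e]
t1 = [0x4e, 0x55, 0x4e, 0x4e]
t2 = [0x4e, 0x4e, 0x4e, 0x55]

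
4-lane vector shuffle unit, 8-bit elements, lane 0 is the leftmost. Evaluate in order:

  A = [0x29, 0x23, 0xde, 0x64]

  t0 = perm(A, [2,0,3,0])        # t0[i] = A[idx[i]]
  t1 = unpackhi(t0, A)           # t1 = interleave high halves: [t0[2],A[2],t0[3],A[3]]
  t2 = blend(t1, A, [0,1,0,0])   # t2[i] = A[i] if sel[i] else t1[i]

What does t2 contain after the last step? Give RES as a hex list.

  t0: de 29 64 29
  t1: 64 de 29 64
  t2: 64 23 29 64

RES = [ 0x64  0x23  0x29  0x64 ]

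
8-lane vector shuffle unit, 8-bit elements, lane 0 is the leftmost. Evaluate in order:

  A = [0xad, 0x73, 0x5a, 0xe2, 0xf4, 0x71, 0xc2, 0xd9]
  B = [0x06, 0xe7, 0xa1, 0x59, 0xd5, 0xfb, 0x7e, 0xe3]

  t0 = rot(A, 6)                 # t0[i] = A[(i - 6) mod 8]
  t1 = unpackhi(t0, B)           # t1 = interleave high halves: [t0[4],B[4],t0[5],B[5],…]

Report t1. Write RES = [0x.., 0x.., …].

RES = [ 0xc2  0xd5  0xd9  0xfb  0xad  0x7e  0x73  0xe3 ]

→ t0 |5a|e2|f4|71|c2|d9|ad|73|
→ t1 |c2|d5|d9|fb|ad|7e|73|e3|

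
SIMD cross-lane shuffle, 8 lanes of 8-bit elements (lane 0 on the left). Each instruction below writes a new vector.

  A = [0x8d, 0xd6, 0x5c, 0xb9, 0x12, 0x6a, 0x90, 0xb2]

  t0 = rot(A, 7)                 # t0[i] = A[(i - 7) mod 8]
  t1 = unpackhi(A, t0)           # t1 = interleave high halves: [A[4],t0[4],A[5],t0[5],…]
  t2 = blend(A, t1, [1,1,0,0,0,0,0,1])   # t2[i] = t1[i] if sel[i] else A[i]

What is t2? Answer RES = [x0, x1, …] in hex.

  t0: d6 5c b9 12 6a 90 b2 8d
  t1: 12 6a 6a 90 90 b2 b2 8d
  t2: 12 6a 5c b9 12 6a 90 8d

RES = [ 0x12  0x6a  0x5c  0xb9  0x12  0x6a  0x90  0x8d ]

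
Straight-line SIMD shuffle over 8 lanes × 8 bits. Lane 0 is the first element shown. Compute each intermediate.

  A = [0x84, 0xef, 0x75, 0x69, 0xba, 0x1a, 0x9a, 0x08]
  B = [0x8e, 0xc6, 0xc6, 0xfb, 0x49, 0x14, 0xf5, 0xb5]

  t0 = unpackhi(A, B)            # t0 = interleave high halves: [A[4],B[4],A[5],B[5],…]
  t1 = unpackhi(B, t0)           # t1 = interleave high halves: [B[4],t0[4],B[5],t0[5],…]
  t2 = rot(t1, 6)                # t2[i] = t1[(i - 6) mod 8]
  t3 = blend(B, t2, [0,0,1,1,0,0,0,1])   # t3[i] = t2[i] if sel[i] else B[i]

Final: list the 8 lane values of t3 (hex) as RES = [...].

→ t0 |ba|49|1a|14|9a|f5|08|b5|
→ t1 |49|9a|14|f5|f5|08|b5|b5|
→ t2 |14|f5|f5|08|b5|b5|49|9a|
→ t3 |8e|c6|f5|08|49|14|f5|9a|

RES = [0x8e, 0xc6, 0xf5, 0x08, 0x49, 0x14, 0xf5, 0x9a]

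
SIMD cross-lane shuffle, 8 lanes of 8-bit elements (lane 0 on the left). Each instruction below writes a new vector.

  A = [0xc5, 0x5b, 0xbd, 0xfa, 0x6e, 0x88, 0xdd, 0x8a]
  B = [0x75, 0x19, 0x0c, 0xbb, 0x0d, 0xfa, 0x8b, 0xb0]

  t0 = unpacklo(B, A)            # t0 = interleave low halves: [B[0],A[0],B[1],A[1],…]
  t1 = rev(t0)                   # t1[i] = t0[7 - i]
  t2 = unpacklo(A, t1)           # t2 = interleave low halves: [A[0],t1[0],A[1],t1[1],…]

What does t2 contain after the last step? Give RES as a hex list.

→ t0 |75|c5|19|5b|0c|bd|bb|fa|
→ t1 |fa|bb|bd|0c|5b|19|c5|75|
→ t2 |c5|fa|5b|bb|bd|bd|fa|0c|

RES = [ 0xc5  0xfa  0x5b  0xbb  0xbd  0xbd  0xfa  0x0c ]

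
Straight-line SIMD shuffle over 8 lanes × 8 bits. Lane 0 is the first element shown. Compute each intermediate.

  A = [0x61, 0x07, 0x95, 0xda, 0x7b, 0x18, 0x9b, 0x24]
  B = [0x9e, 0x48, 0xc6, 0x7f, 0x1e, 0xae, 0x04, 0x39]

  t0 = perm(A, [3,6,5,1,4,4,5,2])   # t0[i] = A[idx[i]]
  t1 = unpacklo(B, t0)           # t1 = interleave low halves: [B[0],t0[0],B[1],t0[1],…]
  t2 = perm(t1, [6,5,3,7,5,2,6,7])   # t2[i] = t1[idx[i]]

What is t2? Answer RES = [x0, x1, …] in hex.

RES = [ 0x7f  0x18  0x9b  0x07  0x18  0x48  0x7f  0x07 ]

→ t0 |da|9b|18|07|7b|7b|18|95|
→ t1 |9e|da|48|9b|c6|18|7f|07|
→ t2 |7f|18|9b|07|18|48|7f|07|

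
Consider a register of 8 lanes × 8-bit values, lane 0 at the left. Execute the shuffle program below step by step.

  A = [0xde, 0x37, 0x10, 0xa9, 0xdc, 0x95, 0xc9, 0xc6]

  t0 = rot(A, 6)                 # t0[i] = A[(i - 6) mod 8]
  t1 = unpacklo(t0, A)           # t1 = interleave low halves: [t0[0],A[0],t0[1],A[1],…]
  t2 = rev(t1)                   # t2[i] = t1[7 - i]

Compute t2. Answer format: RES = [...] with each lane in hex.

RES = [0xa9, 0x95, 0x10, 0xdc, 0x37, 0xa9, 0xde, 0x10]

  t0: 10 a9 dc 95 c9 c6 de 37
  t1: 10 de a9 37 dc 10 95 a9
  t2: a9 95 10 dc 37 a9 de 10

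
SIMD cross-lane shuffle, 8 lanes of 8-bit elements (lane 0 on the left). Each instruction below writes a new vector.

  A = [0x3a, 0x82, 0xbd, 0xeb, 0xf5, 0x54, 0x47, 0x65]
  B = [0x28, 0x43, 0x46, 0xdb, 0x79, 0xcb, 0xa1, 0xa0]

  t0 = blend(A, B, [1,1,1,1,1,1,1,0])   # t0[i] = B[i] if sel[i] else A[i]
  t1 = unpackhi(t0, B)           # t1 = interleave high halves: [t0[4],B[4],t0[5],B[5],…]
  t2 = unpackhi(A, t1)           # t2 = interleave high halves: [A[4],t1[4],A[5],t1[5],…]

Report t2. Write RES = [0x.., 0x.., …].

  t0: 28 43 46 db 79 cb a1 65
  t1: 79 79 cb cb a1 a1 65 a0
  t2: f5 a1 54 a1 47 65 65 a0

RES = [0xf5, 0xa1, 0x54, 0xa1, 0x47, 0x65, 0x65, 0xa0]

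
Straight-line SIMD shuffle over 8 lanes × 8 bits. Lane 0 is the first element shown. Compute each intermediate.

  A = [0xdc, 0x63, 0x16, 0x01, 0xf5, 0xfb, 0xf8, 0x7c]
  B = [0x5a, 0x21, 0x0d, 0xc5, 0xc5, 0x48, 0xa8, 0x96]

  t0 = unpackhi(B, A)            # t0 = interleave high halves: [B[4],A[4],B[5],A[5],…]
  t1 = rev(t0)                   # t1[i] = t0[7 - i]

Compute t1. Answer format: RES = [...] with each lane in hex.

  t0: c5 f5 48 fb a8 f8 96 7c
  t1: 7c 96 f8 a8 fb 48 f5 c5

RES = [0x7c, 0x96, 0xf8, 0xa8, 0xfb, 0x48, 0xf5, 0xc5]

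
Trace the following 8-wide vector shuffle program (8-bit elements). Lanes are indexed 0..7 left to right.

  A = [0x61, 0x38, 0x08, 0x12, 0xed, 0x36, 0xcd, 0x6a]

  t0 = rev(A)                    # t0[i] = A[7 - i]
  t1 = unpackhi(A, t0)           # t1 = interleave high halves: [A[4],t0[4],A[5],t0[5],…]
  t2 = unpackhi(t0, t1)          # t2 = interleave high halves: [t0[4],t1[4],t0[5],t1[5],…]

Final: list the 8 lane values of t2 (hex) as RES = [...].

RES = [0x12, 0xcd, 0x08, 0x38, 0x38, 0x6a, 0x61, 0x61]

→ t0 |6a|cd|36|ed|12|08|38|61|
→ t1 |ed|12|36|08|cd|38|6a|61|
→ t2 |12|cd|08|38|38|6a|61|61|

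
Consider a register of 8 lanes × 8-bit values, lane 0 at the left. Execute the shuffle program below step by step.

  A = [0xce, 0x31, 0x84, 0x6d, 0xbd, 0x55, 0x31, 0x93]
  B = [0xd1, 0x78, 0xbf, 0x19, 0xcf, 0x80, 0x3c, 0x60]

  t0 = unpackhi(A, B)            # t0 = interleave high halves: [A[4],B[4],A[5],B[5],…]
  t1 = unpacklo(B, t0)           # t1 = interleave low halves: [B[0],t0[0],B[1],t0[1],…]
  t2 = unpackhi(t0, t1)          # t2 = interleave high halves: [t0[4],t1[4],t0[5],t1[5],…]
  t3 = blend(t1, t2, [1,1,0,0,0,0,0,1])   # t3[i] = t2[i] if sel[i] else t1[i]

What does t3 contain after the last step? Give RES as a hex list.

RES = [0x31, 0xbf, 0x78, 0xcf, 0xbf, 0x55, 0x19, 0x80]

→ t0 |bd|cf|55|80|31|3c|93|60|
→ t1 |d1|bd|78|cf|bf|55|19|80|
→ t2 |31|bf|3c|55|93|19|60|80|
→ t3 |31|bf|78|cf|bf|55|19|80|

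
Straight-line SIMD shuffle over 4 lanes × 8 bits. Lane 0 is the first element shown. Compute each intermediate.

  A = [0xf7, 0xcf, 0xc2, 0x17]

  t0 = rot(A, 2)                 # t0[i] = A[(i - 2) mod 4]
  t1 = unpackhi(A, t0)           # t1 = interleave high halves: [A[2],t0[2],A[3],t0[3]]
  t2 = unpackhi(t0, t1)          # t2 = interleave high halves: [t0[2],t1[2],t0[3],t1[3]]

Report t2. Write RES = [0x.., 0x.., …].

RES = [ 0xf7  0x17  0xcf  0xcf ]

t0 = [0xc2, 0x17, 0xf7, 0xcf]
t1 = [0xc2, 0xf7, 0x17, 0xcf]
t2 = [0xf7, 0x17, 0xcf, 0xcf]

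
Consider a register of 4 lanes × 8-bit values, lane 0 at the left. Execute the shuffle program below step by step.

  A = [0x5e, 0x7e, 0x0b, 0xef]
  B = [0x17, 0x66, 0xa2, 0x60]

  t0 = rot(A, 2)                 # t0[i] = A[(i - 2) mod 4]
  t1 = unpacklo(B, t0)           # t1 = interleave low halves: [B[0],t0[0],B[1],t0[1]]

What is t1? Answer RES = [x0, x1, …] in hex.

RES = [0x17, 0x0b, 0x66, 0xef]

  t0: 0b ef 5e 7e
  t1: 17 0b 66 ef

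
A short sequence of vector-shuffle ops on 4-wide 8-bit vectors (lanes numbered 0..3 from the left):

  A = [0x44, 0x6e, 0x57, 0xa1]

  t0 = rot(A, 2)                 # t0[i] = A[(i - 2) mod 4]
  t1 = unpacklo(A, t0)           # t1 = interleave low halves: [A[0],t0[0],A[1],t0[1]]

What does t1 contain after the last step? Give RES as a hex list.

RES = [0x44, 0x57, 0x6e, 0xa1]

t0 = [0x57, 0xa1, 0x44, 0x6e]
t1 = [0x44, 0x57, 0x6e, 0xa1]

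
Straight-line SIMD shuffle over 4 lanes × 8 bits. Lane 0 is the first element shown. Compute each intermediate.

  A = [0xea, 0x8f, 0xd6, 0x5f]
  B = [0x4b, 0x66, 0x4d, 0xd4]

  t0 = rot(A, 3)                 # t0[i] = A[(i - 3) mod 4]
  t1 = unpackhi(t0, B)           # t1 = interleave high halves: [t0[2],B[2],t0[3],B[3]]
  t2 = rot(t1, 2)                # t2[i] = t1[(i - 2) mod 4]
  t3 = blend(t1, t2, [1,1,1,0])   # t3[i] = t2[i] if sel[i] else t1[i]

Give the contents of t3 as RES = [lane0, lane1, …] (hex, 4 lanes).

RES = [0xea, 0xd4, 0x5f, 0xd4]

→ t0 |8f|d6|5f|ea|
→ t1 |5f|4d|ea|d4|
→ t2 |ea|d4|5f|4d|
→ t3 |ea|d4|5f|d4|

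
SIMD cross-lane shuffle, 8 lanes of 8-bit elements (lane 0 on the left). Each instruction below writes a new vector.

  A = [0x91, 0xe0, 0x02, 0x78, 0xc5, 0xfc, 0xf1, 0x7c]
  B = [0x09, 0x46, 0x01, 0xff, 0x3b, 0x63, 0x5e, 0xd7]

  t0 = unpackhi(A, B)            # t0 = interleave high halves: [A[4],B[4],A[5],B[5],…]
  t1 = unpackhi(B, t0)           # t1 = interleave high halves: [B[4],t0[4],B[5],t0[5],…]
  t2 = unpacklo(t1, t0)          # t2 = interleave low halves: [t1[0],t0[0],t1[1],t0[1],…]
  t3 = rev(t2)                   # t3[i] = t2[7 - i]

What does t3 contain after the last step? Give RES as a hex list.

RES = [ 0x63  0x5e  0xfc  0x63  0x3b  0xf1  0xc5  0x3b ]

→ t0 |c5|3b|fc|63|f1|5e|7c|d7|
→ t1 |3b|f1|63|5e|5e|7c|d7|d7|
→ t2 |3b|c5|f1|3b|63|fc|5e|63|
→ t3 |63|5e|fc|63|3b|f1|c5|3b|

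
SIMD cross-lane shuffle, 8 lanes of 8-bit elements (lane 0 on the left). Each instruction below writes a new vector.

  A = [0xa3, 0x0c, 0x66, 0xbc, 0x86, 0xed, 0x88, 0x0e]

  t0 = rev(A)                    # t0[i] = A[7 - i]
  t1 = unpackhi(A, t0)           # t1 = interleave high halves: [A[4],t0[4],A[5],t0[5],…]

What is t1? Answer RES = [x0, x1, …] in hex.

  t0: 0e 88 ed 86 bc 66 0c a3
  t1: 86 bc ed 66 88 0c 0e a3

RES = [0x86, 0xbc, 0xed, 0x66, 0x88, 0x0c, 0x0e, 0xa3]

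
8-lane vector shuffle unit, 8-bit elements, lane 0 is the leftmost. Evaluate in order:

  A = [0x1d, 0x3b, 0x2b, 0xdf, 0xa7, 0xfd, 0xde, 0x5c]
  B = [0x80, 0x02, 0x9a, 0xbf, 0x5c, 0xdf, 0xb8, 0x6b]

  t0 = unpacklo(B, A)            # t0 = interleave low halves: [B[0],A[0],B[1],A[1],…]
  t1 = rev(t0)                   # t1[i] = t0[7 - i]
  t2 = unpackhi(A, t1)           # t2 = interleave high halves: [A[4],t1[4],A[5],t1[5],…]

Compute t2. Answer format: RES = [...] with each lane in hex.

t0 = [0x80, 0x1d, 0x02, 0x3b, 0x9a, 0x2b, 0xbf, 0xdf]
t1 = [0xdf, 0xbf, 0x2b, 0x9a, 0x3b, 0x02, 0x1d, 0x80]
t2 = [0xa7, 0x3b, 0xfd, 0x02, 0xde, 0x1d, 0x5c, 0x80]

RES = [0xa7, 0x3b, 0xfd, 0x02, 0xde, 0x1d, 0x5c, 0x80]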